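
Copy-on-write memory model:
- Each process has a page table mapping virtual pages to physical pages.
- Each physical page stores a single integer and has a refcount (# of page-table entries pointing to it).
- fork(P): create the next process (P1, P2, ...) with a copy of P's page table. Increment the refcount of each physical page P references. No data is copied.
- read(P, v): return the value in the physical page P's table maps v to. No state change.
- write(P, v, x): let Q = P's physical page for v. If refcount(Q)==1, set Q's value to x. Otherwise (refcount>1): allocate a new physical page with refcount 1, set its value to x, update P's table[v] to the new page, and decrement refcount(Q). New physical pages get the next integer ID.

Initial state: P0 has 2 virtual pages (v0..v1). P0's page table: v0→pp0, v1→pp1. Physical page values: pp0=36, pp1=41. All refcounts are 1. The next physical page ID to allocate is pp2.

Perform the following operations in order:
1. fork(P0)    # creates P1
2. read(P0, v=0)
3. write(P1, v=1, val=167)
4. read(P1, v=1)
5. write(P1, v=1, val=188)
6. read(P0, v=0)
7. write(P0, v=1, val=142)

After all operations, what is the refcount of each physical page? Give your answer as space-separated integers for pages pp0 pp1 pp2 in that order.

Op 1: fork(P0) -> P1. 2 ppages; refcounts: pp0:2 pp1:2
Op 2: read(P0, v0) -> 36. No state change.
Op 3: write(P1, v1, 167). refcount(pp1)=2>1 -> COPY to pp2. 3 ppages; refcounts: pp0:2 pp1:1 pp2:1
Op 4: read(P1, v1) -> 167. No state change.
Op 5: write(P1, v1, 188). refcount(pp2)=1 -> write in place. 3 ppages; refcounts: pp0:2 pp1:1 pp2:1
Op 6: read(P0, v0) -> 36. No state change.
Op 7: write(P0, v1, 142). refcount(pp1)=1 -> write in place. 3 ppages; refcounts: pp0:2 pp1:1 pp2:1

Answer: 2 1 1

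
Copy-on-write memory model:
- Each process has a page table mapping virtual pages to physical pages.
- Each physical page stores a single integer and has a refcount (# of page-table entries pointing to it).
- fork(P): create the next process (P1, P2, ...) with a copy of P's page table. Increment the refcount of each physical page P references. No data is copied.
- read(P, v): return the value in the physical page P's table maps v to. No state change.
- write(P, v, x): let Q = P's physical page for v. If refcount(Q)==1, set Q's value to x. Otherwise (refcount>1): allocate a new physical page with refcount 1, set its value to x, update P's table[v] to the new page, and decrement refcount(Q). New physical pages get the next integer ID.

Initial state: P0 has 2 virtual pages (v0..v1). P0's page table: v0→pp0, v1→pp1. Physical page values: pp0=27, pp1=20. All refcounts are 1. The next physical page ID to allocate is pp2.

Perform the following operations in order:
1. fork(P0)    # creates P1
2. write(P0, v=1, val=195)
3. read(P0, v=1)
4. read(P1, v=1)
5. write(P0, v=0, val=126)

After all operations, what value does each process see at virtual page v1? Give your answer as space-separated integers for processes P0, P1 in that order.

Answer: 195 20

Derivation:
Op 1: fork(P0) -> P1. 2 ppages; refcounts: pp0:2 pp1:2
Op 2: write(P0, v1, 195). refcount(pp1)=2>1 -> COPY to pp2. 3 ppages; refcounts: pp0:2 pp1:1 pp2:1
Op 3: read(P0, v1) -> 195. No state change.
Op 4: read(P1, v1) -> 20. No state change.
Op 5: write(P0, v0, 126). refcount(pp0)=2>1 -> COPY to pp3. 4 ppages; refcounts: pp0:1 pp1:1 pp2:1 pp3:1
P0: v1 -> pp2 = 195
P1: v1 -> pp1 = 20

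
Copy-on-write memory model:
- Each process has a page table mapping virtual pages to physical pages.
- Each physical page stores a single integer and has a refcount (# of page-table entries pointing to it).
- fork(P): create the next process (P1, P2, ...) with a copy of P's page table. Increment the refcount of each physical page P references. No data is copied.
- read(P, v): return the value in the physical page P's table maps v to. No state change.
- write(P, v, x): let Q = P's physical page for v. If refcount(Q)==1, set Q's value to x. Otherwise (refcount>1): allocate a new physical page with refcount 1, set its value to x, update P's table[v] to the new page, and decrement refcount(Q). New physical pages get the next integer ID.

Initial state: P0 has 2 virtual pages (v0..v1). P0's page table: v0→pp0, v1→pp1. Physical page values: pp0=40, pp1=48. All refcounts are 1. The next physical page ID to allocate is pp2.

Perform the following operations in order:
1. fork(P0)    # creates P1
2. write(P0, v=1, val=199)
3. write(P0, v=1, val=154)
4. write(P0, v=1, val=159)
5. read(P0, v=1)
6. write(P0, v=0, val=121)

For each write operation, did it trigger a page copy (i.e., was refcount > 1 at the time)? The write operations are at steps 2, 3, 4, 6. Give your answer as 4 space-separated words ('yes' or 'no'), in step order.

Op 1: fork(P0) -> P1. 2 ppages; refcounts: pp0:2 pp1:2
Op 2: write(P0, v1, 199). refcount(pp1)=2>1 -> COPY to pp2. 3 ppages; refcounts: pp0:2 pp1:1 pp2:1
Op 3: write(P0, v1, 154). refcount(pp2)=1 -> write in place. 3 ppages; refcounts: pp0:2 pp1:1 pp2:1
Op 4: write(P0, v1, 159). refcount(pp2)=1 -> write in place. 3 ppages; refcounts: pp0:2 pp1:1 pp2:1
Op 5: read(P0, v1) -> 159. No state change.
Op 6: write(P0, v0, 121). refcount(pp0)=2>1 -> COPY to pp3. 4 ppages; refcounts: pp0:1 pp1:1 pp2:1 pp3:1

yes no no yes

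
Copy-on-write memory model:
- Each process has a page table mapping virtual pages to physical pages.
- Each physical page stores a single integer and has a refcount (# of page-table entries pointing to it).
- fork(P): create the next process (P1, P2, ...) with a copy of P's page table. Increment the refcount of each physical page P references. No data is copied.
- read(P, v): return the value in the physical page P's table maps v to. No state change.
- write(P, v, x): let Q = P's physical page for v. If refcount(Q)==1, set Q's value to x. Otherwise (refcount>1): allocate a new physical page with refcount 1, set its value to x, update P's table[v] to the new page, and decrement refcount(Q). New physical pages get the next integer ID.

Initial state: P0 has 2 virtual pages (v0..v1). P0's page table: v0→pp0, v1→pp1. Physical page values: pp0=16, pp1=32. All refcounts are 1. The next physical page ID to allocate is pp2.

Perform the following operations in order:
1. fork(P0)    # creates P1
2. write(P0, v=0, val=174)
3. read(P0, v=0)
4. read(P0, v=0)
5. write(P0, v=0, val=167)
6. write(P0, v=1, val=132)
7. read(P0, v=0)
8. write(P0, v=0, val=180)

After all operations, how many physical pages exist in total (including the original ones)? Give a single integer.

Answer: 4

Derivation:
Op 1: fork(P0) -> P1. 2 ppages; refcounts: pp0:2 pp1:2
Op 2: write(P0, v0, 174). refcount(pp0)=2>1 -> COPY to pp2. 3 ppages; refcounts: pp0:1 pp1:2 pp2:1
Op 3: read(P0, v0) -> 174. No state change.
Op 4: read(P0, v0) -> 174. No state change.
Op 5: write(P0, v0, 167). refcount(pp2)=1 -> write in place. 3 ppages; refcounts: pp0:1 pp1:2 pp2:1
Op 6: write(P0, v1, 132). refcount(pp1)=2>1 -> COPY to pp3. 4 ppages; refcounts: pp0:1 pp1:1 pp2:1 pp3:1
Op 7: read(P0, v0) -> 167. No state change.
Op 8: write(P0, v0, 180). refcount(pp2)=1 -> write in place. 4 ppages; refcounts: pp0:1 pp1:1 pp2:1 pp3:1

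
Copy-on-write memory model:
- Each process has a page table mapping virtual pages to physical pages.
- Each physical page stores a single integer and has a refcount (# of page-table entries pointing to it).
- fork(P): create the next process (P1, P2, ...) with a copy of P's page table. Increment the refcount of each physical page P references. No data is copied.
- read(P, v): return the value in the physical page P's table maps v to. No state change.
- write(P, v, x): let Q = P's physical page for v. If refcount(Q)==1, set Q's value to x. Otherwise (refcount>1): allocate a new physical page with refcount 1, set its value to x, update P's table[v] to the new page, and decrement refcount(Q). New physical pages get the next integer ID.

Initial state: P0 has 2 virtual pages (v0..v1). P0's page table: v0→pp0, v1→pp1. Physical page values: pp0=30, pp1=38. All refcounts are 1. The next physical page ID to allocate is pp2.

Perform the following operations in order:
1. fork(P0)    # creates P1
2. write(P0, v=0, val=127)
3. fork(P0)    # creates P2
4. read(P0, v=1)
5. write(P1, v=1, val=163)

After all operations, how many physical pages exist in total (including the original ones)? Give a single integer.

Answer: 4

Derivation:
Op 1: fork(P0) -> P1. 2 ppages; refcounts: pp0:2 pp1:2
Op 2: write(P0, v0, 127). refcount(pp0)=2>1 -> COPY to pp2. 3 ppages; refcounts: pp0:1 pp1:2 pp2:1
Op 3: fork(P0) -> P2. 3 ppages; refcounts: pp0:1 pp1:3 pp2:2
Op 4: read(P0, v1) -> 38. No state change.
Op 5: write(P1, v1, 163). refcount(pp1)=3>1 -> COPY to pp3. 4 ppages; refcounts: pp0:1 pp1:2 pp2:2 pp3:1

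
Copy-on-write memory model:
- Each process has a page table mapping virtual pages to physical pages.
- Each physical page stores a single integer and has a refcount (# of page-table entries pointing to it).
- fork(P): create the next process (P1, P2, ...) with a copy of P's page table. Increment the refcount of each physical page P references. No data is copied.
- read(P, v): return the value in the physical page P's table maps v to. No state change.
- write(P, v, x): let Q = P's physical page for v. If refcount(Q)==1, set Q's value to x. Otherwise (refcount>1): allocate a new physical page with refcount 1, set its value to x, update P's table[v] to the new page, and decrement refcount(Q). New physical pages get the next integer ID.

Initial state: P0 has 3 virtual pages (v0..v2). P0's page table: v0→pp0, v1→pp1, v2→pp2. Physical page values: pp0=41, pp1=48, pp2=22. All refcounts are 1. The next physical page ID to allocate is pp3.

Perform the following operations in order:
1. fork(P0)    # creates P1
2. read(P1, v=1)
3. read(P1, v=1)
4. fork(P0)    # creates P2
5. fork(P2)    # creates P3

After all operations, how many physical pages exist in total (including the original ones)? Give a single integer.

Op 1: fork(P0) -> P1. 3 ppages; refcounts: pp0:2 pp1:2 pp2:2
Op 2: read(P1, v1) -> 48. No state change.
Op 3: read(P1, v1) -> 48. No state change.
Op 4: fork(P0) -> P2. 3 ppages; refcounts: pp0:3 pp1:3 pp2:3
Op 5: fork(P2) -> P3. 3 ppages; refcounts: pp0:4 pp1:4 pp2:4

Answer: 3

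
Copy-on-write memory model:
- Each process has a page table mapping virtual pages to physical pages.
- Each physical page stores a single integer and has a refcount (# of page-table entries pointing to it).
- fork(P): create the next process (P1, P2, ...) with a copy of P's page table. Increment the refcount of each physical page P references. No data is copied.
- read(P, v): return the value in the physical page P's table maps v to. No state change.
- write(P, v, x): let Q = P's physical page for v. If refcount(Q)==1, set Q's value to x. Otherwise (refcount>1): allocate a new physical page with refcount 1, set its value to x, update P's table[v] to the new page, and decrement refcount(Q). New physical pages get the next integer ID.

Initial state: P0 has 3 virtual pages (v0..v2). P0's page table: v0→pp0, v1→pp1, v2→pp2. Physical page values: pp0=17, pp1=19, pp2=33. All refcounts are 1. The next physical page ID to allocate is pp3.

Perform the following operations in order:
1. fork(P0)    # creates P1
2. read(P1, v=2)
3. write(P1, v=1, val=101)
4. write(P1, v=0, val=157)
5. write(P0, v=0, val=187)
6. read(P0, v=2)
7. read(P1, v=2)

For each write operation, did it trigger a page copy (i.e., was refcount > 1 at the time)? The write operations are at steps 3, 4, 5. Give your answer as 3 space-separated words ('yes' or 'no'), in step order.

Op 1: fork(P0) -> P1. 3 ppages; refcounts: pp0:2 pp1:2 pp2:2
Op 2: read(P1, v2) -> 33. No state change.
Op 3: write(P1, v1, 101). refcount(pp1)=2>1 -> COPY to pp3. 4 ppages; refcounts: pp0:2 pp1:1 pp2:2 pp3:1
Op 4: write(P1, v0, 157). refcount(pp0)=2>1 -> COPY to pp4. 5 ppages; refcounts: pp0:1 pp1:1 pp2:2 pp3:1 pp4:1
Op 5: write(P0, v0, 187). refcount(pp0)=1 -> write in place. 5 ppages; refcounts: pp0:1 pp1:1 pp2:2 pp3:1 pp4:1
Op 6: read(P0, v2) -> 33. No state change.
Op 7: read(P1, v2) -> 33. No state change.

yes yes no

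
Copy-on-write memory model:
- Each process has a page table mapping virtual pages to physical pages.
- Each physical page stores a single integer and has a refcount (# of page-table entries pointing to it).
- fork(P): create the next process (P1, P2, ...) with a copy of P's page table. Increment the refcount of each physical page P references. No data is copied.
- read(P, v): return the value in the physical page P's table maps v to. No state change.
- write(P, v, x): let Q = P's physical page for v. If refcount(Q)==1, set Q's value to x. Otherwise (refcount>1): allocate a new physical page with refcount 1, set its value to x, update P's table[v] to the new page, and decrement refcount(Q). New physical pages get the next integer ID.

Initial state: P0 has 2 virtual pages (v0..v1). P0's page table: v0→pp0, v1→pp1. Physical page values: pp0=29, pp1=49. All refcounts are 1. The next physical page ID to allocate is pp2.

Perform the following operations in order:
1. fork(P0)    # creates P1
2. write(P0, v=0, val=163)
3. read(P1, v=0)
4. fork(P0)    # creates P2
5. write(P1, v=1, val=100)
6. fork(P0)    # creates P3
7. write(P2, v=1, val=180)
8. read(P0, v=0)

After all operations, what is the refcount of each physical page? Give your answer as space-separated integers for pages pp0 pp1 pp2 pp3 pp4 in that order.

Op 1: fork(P0) -> P1. 2 ppages; refcounts: pp0:2 pp1:2
Op 2: write(P0, v0, 163). refcount(pp0)=2>1 -> COPY to pp2. 3 ppages; refcounts: pp0:1 pp1:2 pp2:1
Op 3: read(P1, v0) -> 29. No state change.
Op 4: fork(P0) -> P2. 3 ppages; refcounts: pp0:1 pp1:3 pp2:2
Op 5: write(P1, v1, 100). refcount(pp1)=3>1 -> COPY to pp3. 4 ppages; refcounts: pp0:1 pp1:2 pp2:2 pp3:1
Op 6: fork(P0) -> P3. 4 ppages; refcounts: pp0:1 pp1:3 pp2:3 pp3:1
Op 7: write(P2, v1, 180). refcount(pp1)=3>1 -> COPY to pp4. 5 ppages; refcounts: pp0:1 pp1:2 pp2:3 pp3:1 pp4:1
Op 8: read(P0, v0) -> 163. No state change.

Answer: 1 2 3 1 1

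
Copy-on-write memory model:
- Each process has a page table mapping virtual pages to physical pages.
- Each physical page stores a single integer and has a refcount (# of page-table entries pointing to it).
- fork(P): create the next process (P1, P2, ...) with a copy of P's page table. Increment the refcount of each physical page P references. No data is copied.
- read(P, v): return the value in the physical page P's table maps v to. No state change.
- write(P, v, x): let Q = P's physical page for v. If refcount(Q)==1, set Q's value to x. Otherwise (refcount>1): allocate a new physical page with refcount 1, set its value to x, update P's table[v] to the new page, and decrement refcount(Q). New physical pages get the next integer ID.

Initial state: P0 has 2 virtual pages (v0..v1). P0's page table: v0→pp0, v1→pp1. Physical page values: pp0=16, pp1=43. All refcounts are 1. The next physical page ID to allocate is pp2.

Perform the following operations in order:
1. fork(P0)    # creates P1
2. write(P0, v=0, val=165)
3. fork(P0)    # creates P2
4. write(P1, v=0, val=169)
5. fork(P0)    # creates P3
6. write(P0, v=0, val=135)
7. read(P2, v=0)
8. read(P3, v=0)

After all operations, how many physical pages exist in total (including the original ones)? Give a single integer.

Answer: 4

Derivation:
Op 1: fork(P0) -> P1. 2 ppages; refcounts: pp0:2 pp1:2
Op 2: write(P0, v0, 165). refcount(pp0)=2>1 -> COPY to pp2. 3 ppages; refcounts: pp0:1 pp1:2 pp2:1
Op 3: fork(P0) -> P2. 3 ppages; refcounts: pp0:1 pp1:3 pp2:2
Op 4: write(P1, v0, 169). refcount(pp0)=1 -> write in place. 3 ppages; refcounts: pp0:1 pp1:3 pp2:2
Op 5: fork(P0) -> P3. 3 ppages; refcounts: pp0:1 pp1:4 pp2:3
Op 6: write(P0, v0, 135). refcount(pp2)=3>1 -> COPY to pp3. 4 ppages; refcounts: pp0:1 pp1:4 pp2:2 pp3:1
Op 7: read(P2, v0) -> 165. No state change.
Op 8: read(P3, v0) -> 165. No state change.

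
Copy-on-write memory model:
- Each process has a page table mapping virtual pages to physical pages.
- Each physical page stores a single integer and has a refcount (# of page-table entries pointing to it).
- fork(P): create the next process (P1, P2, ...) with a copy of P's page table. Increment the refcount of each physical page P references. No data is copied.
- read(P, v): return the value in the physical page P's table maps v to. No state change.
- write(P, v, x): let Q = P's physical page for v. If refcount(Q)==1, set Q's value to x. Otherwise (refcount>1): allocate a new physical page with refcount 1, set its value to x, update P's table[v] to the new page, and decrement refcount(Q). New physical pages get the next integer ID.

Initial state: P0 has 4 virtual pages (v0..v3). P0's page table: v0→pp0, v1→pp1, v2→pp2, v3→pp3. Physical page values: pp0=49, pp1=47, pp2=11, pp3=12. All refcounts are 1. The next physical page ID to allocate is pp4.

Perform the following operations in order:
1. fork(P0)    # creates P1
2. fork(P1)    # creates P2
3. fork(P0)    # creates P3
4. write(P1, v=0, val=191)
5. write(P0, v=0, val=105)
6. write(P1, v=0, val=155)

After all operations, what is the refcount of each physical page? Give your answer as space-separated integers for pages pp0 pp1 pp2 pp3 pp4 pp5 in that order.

Op 1: fork(P0) -> P1. 4 ppages; refcounts: pp0:2 pp1:2 pp2:2 pp3:2
Op 2: fork(P1) -> P2. 4 ppages; refcounts: pp0:3 pp1:3 pp2:3 pp3:3
Op 3: fork(P0) -> P3. 4 ppages; refcounts: pp0:4 pp1:4 pp2:4 pp3:4
Op 4: write(P1, v0, 191). refcount(pp0)=4>1 -> COPY to pp4. 5 ppages; refcounts: pp0:3 pp1:4 pp2:4 pp3:4 pp4:1
Op 5: write(P0, v0, 105). refcount(pp0)=3>1 -> COPY to pp5. 6 ppages; refcounts: pp0:2 pp1:4 pp2:4 pp3:4 pp4:1 pp5:1
Op 6: write(P1, v0, 155). refcount(pp4)=1 -> write in place. 6 ppages; refcounts: pp0:2 pp1:4 pp2:4 pp3:4 pp4:1 pp5:1

Answer: 2 4 4 4 1 1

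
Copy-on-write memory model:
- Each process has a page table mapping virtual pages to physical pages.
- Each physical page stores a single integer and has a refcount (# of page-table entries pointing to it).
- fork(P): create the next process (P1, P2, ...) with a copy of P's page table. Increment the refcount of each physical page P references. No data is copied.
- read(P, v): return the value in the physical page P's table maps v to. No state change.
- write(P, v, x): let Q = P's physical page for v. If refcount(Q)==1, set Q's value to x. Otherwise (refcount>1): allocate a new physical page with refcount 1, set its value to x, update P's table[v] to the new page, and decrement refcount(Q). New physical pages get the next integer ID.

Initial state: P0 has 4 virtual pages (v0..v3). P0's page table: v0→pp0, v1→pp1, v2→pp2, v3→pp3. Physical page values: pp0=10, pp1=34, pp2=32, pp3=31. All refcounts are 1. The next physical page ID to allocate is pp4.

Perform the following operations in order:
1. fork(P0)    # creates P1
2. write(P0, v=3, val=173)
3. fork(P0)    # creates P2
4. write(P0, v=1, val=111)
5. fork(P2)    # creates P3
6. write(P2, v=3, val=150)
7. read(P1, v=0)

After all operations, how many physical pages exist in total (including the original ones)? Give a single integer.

Op 1: fork(P0) -> P1. 4 ppages; refcounts: pp0:2 pp1:2 pp2:2 pp3:2
Op 2: write(P0, v3, 173). refcount(pp3)=2>1 -> COPY to pp4. 5 ppages; refcounts: pp0:2 pp1:2 pp2:2 pp3:1 pp4:1
Op 3: fork(P0) -> P2. 5 ppages; refcounts: pp0:3 pp1:3 pp2:3 pp3:1 pp4:2
Op 4: write(P0, v1, 111). refcount(pp1)=3>1 -> COPY to pp5. 6 ppages; refcounts: pp0:3 pp1:2 pp2:3 pp3:1 pp4:2 pp5:1
Op 5: fork(P2) -> P3. 6 ppages; refcounts: pp0:4 pp1:3 pp2:4 pp3:1 pp4:3 pp5:1
Op 6: write(P2, v3, 150). refcount(pp4)=3>1 -> COPY to pp6. 7 ppages; refcounts: pp0:4 pp1:3 pp2:4 pp3:1 pp4:2 pp5:1 pp6:1
Op 7: read(P1, v0) -> 10. No state change.

Answer: 7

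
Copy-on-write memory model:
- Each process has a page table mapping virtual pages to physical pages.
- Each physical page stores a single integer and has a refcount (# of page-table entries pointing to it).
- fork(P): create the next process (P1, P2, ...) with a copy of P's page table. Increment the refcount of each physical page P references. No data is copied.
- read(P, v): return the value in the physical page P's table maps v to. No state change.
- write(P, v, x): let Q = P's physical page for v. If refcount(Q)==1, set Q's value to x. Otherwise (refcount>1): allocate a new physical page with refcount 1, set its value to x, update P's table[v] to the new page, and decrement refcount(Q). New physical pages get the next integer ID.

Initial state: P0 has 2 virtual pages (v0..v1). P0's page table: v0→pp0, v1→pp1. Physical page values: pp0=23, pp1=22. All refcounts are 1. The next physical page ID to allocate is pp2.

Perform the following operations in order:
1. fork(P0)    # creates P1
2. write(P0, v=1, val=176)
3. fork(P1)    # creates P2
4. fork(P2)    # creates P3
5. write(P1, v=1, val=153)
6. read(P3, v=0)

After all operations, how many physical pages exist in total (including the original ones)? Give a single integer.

Op 1: fork(P0) -> P1. 2 ppages; refcounts: pp0:2 pp1:2
Op 2: write(P0, v1, 176). refcount(pp1)=2>1 -> COPY to pp2. 3 ppages; refcounts: pp0:2 pp1:1 pp2:1
Op 3: fork(P1) -> P2. 3 ppages; refcounts: pp0:3 pp1:2 pp2:1
Op 4: fork(P2) -> P3. 3 ppages; refcounts: pp0:4 pp1:3 pp2:1
Op 5: write(P1, v1, 153). refcount(pp1)=3>1 -> COPY to pp3. 4 ppages; refcounts: pp0:4 pp1:2 pp2:1 pp3:1
Op 6: read(P3, v0) -> 23. No state change.

Answer: 4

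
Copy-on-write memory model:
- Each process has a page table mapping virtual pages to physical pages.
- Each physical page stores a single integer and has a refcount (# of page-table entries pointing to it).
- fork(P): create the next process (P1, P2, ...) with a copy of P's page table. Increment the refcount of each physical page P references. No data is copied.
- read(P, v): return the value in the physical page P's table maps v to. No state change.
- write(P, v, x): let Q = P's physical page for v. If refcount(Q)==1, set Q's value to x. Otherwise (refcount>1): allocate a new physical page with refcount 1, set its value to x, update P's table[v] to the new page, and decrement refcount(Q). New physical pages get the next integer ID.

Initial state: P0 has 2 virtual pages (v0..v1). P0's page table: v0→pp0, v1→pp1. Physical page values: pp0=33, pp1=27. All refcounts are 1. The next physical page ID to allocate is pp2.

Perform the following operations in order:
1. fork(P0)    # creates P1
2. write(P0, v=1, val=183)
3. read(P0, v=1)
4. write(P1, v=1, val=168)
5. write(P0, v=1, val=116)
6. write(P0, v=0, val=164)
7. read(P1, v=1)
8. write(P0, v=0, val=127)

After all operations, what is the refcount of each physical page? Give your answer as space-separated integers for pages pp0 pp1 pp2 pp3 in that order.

Answer: 1 1 1 1

Derivation:
Op 1: fork(P0) -> P1. 2 ppages; refcounts: pp0:2 pp1:2
Op 2: write(P0, v1, 183). refcount(pp1)=2>1 -> COPY to pp2. 3 ppages; refcounts: pp0:2 pp1:1 pp2:1
Op 3: read(P0, v1) -> 183. No state change.
Op 4: write(P1, v1, 168). refcount(pp1)=1 -> write in place. 3 ppages; refcounts: pp0:2 pp1:1 pp2:1
Op 5: write(P0, v1, 116). refcount(pp2)=1 -> write in place. 3 ppages; refcounts: pp0:2 pp1:1 pp2:1
Op 6: write(P0, v0, 164). refcount(pp0)=2>1 -> COPY to pp3. 4 ppages; refcounts: pp0:1 pp1:1 pp2:1 pp3:1
Op 7: read(P1, v1) -> 168. No state change.
Op 8: write(P0, v0, 127). refcount(pp3)=1 -> write in place. 4 ppages; refcounts: pp0:1 pp1:1 pp2:1 pp3:1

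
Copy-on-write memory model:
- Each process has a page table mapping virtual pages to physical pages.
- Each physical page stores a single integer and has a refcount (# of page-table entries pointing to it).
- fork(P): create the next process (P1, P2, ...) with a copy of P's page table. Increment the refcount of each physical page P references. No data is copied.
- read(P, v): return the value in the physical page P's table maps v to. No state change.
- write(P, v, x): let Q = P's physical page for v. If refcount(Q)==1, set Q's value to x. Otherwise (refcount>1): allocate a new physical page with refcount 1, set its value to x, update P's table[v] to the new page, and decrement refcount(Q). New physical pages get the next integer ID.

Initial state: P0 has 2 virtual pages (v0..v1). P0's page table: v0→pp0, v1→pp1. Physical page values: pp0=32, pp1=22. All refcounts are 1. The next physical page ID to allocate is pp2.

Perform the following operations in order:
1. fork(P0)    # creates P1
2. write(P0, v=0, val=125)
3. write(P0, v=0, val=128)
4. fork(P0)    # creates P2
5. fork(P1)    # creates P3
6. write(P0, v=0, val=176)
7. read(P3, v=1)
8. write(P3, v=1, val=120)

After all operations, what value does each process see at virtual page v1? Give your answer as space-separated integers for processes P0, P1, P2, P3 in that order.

Op 1: fork(P0) -> P1. 2 ppages; refcounts: pp0:2 pp1:2
Op 2: write(P0, v0, 125). refcount(pp0)=2>1 -> COPY to pp2. 3 ppages; refcounts: pp0:1 pp1:2 pp2:1
Op 3: write(P0, v0, 128). refcount(pp2)=1 -> write in place. 3 ppages; refcounts: pp0:1 pp1:2 pp2:1
Op 4: fork(P0) -> P2. 3 ppages; refcounts: pp0:1 pp1:3 pp2:2
Op 5: fork(P1) -> P3. 3 ppages; refcounts: pp0:2 pp1:4 pp2:2
Op 6: write(P0, v0, 176). refcount(pp2)=2>1 -> COPY to pp3. 4 ppages; refcounts: pp0:2 pp1:4 pp2:1 pp3:1
Op 7: read(P3, v1) -> 22. No state change.
Op 8: write(P3, v1, 120). refcount(pp1)=4>1 -> COPY to pp4. 5 ppages; refcounts: pp0:2 pp1:3 pp2:1 pp3:1 pp4:1
P0: v1 -> pp1 = 22
P1: v1 -> pp1 = 22
P2: v1 -> pp1 = 22
P3: v1 -> pp4 = 120

Answer: 22 22 22 120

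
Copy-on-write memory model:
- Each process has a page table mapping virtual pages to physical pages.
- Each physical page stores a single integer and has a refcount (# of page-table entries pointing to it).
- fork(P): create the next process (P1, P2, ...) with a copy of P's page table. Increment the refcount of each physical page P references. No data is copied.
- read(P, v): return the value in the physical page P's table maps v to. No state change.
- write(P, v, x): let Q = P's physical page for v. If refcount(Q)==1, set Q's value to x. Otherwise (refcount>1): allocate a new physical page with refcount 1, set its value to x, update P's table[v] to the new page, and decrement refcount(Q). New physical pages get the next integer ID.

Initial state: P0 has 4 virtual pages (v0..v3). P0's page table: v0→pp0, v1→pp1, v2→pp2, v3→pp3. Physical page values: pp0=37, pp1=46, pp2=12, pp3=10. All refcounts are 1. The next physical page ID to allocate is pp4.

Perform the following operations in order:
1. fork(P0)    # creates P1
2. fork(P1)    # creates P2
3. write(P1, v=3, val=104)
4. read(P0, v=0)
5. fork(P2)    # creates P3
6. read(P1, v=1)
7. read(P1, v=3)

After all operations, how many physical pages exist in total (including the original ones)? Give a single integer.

Answer: 5

Derivation:
Op 1: fork(P0) -> P1. 4 ppages; refcounts: pp0:2 pp1:2 pp2:2 pp3:2
Op 2: fork(P1) -> P2. 4 ppages; refcounts: pp0:3 pp1:3 pp2:3 pp3:3
Op 3: write(P1, v3, 104). refcount(pp3)=3>1 -> COPY to pp4. 5 ppages; refcounts: pp0:3 pp1:3 pp2:3 pp3:2 pp4:1
Op 4: read(P0, v0) -> 37. No state change.
Op 5: fork(P2) -> P3. 5 ppages; refcounts: pp0:4 pp1:4 pp2:4 pp3:3 pp4:1
Op 6: read(P1, v1) -> 46. No state change.
Op 7: read(P1, v3) -> 104. No state change.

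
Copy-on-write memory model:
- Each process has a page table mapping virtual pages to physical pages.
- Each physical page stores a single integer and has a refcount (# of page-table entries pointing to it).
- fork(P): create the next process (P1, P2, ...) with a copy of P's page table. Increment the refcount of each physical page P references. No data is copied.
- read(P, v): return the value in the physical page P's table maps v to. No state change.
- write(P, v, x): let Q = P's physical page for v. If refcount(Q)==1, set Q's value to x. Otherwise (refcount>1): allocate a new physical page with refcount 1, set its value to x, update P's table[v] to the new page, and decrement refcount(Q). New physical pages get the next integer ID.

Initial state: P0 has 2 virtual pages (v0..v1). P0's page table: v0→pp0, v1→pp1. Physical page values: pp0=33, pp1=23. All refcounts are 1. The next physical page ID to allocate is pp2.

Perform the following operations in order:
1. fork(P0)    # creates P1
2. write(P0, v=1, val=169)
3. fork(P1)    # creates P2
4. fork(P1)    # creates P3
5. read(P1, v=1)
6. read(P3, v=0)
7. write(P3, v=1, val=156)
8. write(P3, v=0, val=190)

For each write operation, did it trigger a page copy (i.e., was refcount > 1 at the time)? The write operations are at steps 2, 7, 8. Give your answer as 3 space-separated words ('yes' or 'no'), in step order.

Op 1: fork(P0) -> P1. 2 ppages; refcounts: pp0:2 pp1:2
Op 2: write(P0, v1, 169). refcount(pp1)=2>1 -> COPY to pp2. 3 ppages; refcounts: pp0:2 pp1:1 pp2:1
Op 3: fork(P1) -> P2. 3 ppages; refcounts: pp0:3 pp1:2 pp2:1
Op 4: fork(P1) -> P3. 3 ppages; refcounts: pp0:4 pp1:3 pp2:1
Op 5: read(P1, v1) -> 23. No state change.
Op 6: read(P3, v0) -> 33. No state change.
Op 7: write(P3, v1, 156). refcount(pp1)=3>1 -> COPY to pp3. 4 ppages; refcounts: pp0:4 pp1:2 pp2:1 pp3:1
Op 8: write(P3, v0, 190). refcount(pp0)=4>1 -> COPY to pp4. 5 ppages; refcounts: pp0:3 pp1:2 pp2:1 pp3:1 pp4:1

yes yes yes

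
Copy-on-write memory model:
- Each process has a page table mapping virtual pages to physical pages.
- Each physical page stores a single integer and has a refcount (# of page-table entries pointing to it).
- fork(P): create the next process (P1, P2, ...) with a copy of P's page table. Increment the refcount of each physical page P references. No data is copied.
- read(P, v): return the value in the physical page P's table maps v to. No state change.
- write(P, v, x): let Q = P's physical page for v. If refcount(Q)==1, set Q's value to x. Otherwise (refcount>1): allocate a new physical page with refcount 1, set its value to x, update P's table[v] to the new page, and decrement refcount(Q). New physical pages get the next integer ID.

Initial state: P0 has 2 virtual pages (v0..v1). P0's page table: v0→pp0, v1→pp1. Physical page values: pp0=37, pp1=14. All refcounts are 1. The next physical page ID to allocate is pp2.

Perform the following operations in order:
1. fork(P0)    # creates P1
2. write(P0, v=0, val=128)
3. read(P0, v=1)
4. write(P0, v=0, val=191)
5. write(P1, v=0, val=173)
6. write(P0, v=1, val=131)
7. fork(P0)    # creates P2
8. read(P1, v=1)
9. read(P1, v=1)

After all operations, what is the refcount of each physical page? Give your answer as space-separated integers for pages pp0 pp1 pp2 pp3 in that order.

Op 1: fork(P0) -> P1. 2 ppages; refcounts: pp0:2 pp1:2
Op 2: write(P0, v0, 128). refcount(pp0)=2>1 -> COPY to pp2. 3 ppages; refcounts: pp0:1 pp1:2 pp2:1
Op 3: read(P0, v1) -> 14. No state change.
Op 4: write(P0, v0, 191). refcount(pp2)=1 -> write in place. 3 ppages; refcounts: pp0:1 pp1:2 pp2:1
Op 5: write(P1, v0, 173). refcount(pp0)=1 -> write in place. 3 ppages; refcounts: pp0:1 pp1:2 pp2:1
Op 6: write(P0, v1, 131). refcount(pp1)=2>1 -> COPY to pp3. 4 ppages; refcounts: pp0:1 pp1:1 pp2:1 pp3:1
Op 7: fork(P0) -> P2. 4 ppages; refcounts: pp0:1 pp1:1 pp2:2 pp3:2
Op 8: read(P1, v1) -> 14. No state change.
Op 9: read(P1, v1) -> 14. No state change.

Answer: 1 1 2 2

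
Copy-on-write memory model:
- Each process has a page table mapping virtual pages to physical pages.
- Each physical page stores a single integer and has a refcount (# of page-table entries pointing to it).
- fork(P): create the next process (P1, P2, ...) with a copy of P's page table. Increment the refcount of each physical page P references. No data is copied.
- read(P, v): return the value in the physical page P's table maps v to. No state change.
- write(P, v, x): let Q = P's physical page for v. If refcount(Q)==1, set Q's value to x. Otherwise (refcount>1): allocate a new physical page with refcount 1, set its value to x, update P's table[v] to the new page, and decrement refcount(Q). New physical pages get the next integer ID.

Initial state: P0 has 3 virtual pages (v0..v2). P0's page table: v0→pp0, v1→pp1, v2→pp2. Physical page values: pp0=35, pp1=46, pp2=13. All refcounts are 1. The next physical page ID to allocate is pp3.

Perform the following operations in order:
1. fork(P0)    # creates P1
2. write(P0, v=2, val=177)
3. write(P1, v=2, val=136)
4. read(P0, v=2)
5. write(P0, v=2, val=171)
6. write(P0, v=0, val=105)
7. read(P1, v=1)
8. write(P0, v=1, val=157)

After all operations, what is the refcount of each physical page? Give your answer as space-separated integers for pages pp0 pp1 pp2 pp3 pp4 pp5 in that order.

Op 1: fork(P0) -> P1. 3 ppages; refcounts: pp0:2 pp1:2 pp2:2
Op 2: write(P0, v2, 177). refcount(pp2)=2>1 -> COPY to pp3. 4 ppages; refcounts: pp0:2 pp1:2 pp2:1 pp3:1
Op 3: write(P1, v2, 136). refcount(pp2)=1 -> write in place. 4 ppages; refcounts: pp0:2 pp1:2 pp2:1 pp3:1
Op 4: read(P0, v2) -> 177. No state change.
Op 5: write(P0, v2, 171). refcount(pp3)=1 -> write in place. 4 ppages; refcounts: pp0:2 pp1:2 pp2:1 pp3:1
Op 6: write(P0, v0, 105). refcount(pp0)=2>1 -> COPY to pp4. 5 ppages; refcounts: pp0:1 pp1:2 pp2:1 pp3:1 pp4:1
Op 7: read(P1, v1) -> 46. No state change.
Op 8: write(P0, v1, 157). refcount(pp1)=2>1 -> COPY to pp5. 6 ppages; refcounts: pp0:1 pp1:1 pp2:1 pp3:1 pp4:1 pp5:1

Answer: 1 1 1 1 1 1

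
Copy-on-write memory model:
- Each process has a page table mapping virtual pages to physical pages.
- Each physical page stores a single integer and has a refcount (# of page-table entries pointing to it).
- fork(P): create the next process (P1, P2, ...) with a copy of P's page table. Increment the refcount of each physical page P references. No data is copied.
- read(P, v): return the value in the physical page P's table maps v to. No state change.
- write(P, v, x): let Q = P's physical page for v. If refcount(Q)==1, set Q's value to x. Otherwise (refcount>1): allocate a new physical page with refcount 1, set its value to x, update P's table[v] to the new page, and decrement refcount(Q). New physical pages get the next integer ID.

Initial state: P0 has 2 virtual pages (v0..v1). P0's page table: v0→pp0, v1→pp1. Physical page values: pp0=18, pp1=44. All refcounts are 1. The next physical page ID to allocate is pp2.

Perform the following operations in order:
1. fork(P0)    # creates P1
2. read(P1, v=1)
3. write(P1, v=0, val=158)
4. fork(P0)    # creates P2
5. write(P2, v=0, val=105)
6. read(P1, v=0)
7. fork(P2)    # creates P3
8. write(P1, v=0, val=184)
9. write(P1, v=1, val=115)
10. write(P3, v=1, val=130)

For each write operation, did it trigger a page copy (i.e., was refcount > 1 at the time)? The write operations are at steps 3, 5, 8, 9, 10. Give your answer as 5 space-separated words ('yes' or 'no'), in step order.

Op 1: fork(P0) -> P1. 2 ppages; refcounts: pp0:2 pp1:2
Op 2: read(P1, v1) -> 44. No state change.
Op 3: write(P1, v0, 158). refcount(pp0)=2>1 -> COPY to pp2. 3 ppages; refcounts: pp0:1 pp1:2 pp2:1
Op 4: fork(P0) -> P2. 3 ppages; refcounts: pp0:2 pp1:3 pp2:1
Op 5: write(P2, v0, 105). refcount(pp0)=2>1 -> COPY to pp3. 4 ppages; refcounts: pp0:1 pp1:3 pp2:1 pp3:1
Op 6: read(P1, v0) -> 158. No state change.
Op 7: fork(P2) -> P3. 4 ppages; refcounts: pp0:1 pp1:4 pp2:1 pp3:2
Op 8: write(P1, v0, 184). refcount(pp2)=1 -> write in place. 4 ppages; refcounts: pp0:1 pp1:4 pp2:1 pp3:2
Op 9: write(P1, v1, 115). refcount(pp1)=4>1 -> COPY to pp4. 5 ppages; refcounts: pp0:1 pp1:3 pp2:1 pp3:2 pp4:1
Op 10: write(P3, v1, 130). refcount(pp1)=3>1 -> COPY to pp5. 6 ppages; refcounts: pp0:1 pp1:2 pp2:1 pp3:2 pp4:1 pp5:1

yes yes no yes yes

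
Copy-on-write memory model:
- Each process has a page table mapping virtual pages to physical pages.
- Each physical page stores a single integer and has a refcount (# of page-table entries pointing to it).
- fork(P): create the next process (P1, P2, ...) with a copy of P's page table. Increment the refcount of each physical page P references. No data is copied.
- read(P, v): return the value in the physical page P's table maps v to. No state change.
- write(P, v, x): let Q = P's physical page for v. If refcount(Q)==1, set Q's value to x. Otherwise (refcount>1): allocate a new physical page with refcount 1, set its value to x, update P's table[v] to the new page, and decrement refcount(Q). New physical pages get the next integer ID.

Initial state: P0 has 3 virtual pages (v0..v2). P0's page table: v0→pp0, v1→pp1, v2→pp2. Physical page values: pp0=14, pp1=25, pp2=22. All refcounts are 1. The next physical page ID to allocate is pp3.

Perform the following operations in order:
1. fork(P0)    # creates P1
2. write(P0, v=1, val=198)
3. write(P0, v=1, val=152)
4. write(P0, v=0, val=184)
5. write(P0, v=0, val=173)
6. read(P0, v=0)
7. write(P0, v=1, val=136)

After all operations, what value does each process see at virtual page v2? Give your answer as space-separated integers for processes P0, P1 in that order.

Answer: 22 22

Derivation:
Op 1: fork(P0) -> P1. 3 ppages; refcounts: pp0:2 pp1:2 pp2:2
Op 2: write(P0, v1, 198). refcount(pp1)=2>1 -> COPY to pp3. 4 ppages; refcounts: pp0:2 pp1:1 pp2:2 pp3:1
Op 3: write(P0, v1, 152). refcount(pp3)=1 -> write in place. 4 ppages; refcounts: pp0:2 pp1:1 pp2:2 pp3:1
Op 4: write(P0, v0, 184). refcount(pp0)=2>1 -> COPY to pp4. 5 ppages; refcounts: pp0:1 pp1:1 pp2:2 pp3:1 pp4:1
Op 5: write(P0, v0, 173). refcount(pp4)=1 -> write in place. 5 ppages; refcounts: pp0:1 pp1:1 pp2:2 pp3:1 pp4:1
Op 6: read(P0, v0) -> 173. No state change.
Op 7: write(P0, v1, 136). refcount(pp3)=1 -> write in place. 5 ppages; refcounts: pp0:1 pp1:1 pp2:2 pp3:1 pp4:1
P0: v2 -> pp2 = 22
P1: v2 -> pp2 = 22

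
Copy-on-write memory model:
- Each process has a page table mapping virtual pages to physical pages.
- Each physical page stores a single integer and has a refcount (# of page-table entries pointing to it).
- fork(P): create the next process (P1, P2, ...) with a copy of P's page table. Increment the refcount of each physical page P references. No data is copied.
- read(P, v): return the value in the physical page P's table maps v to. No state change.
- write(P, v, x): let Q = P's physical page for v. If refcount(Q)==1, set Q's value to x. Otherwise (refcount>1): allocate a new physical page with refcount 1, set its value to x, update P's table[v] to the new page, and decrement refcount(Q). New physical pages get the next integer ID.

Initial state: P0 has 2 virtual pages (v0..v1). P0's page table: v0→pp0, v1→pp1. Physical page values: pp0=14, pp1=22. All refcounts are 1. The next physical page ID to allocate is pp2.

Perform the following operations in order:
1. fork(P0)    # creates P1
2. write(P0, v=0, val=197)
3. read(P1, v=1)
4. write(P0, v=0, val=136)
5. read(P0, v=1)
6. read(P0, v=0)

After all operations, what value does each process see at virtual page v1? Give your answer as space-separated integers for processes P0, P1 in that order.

Op 1: fork(P0) -> P1. 2 ppages; refcounts: pp0:2 pp1:2
Op 2: write(P0, v0, 197). refcount(pp0)=2>1 -> COPY to pp2. 3 ppages; refcounts: pp0:1 pp1:2 pp2:1
Op 3: read(P1, v1) -> 22. No state change.
Op 4: write(P0, v0, 136). refcount(pp2)=1 -> write in place. 3 ppages; refcounts: pp0:1 pp1:2 pp2:1
Op 5: read(P0, v1) -> 22. No state change.
Op 6: read(P0, v0) -> 136. No state change.
P0: v1 -> pp1 = 22
P1: v1 -> pp1 = 22

Answer: 22 22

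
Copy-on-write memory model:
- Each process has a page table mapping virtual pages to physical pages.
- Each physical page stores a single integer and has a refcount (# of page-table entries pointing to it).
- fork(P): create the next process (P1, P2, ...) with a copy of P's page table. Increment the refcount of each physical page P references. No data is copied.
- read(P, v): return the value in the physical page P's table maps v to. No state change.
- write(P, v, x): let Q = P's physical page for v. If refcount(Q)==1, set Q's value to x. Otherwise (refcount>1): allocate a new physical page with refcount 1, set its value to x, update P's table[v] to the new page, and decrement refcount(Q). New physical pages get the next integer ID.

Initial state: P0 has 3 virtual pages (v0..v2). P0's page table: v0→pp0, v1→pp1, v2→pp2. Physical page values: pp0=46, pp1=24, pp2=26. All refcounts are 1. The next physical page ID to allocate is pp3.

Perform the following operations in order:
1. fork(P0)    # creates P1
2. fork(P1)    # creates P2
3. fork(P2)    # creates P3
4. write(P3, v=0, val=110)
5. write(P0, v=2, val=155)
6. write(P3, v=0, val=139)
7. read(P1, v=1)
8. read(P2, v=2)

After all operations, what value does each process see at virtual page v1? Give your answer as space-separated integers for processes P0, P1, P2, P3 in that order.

Answer: 24 24 24 24

Derivation:
Op 1: fork(P0) -> P1. 3 ppages; refcounts: pp0:2 pp1:2 pp2:2
Op 2: fork(P1) -> P2. 3 ppages; refcounts: pp0:3 pp1:3 pp2:3
Op 3: fork(P2) -> P3. 3 ppages; refcounts: pp0:4 pp1:4 pp2:4
Op 4: write(P3, v0, 110). refcount(pp0)=4>1 -> COPY to pp3. 4 ppages; refcounts: pp0:3 pp1:4 pp2:4 pp3:1
Op 5: write(P0, v2, 155). refcount(pp2)=4>1 -> COPY to pp4. 5 ppages; refcounts: pp0:3 pp1:4 pp2:3 pp3:1 pp4:1
Op 6: write(P3, v0, 139). refcount(pp3)=1 -> write in place. 5 ppages; refcounts: pp0:3 pp1:4 pp2:3 pp3:1 pp4:1
Op 7: read(P1, v1) -> 24. No state change.
Op 8: read(P2, v2) -> 26. No state change.
P0: v1 -> pp1 = 24
P1: v1 -> pp1 = 24
P2: v1 -> pp1 = 24
P3: v1 -> pp1 = 24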